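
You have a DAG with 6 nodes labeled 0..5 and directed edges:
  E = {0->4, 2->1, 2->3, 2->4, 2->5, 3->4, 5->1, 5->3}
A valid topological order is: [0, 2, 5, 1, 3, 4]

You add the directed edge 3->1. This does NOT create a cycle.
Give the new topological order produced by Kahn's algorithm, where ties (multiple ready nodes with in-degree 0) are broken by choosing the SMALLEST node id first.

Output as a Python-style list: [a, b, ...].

Answer: [0, 2, 5, 3, 1, 4]

Derivation:
Old toposort: [0, 2, 5, 1, 3, 4]
Added edge: 3->1
Position of 3 (4) > position of 1 (3). Must reorder: 3 must now come before 1.
Run Kahn's algorithm (break ties by smallest node id):
  initial in-degrees: [0, 3, 0, 2, 3, 1]
  ready (indeg=0): [0, 2]
  pop 0: indeg[4]->2 | ready=[2] | order so far=[0]
  pop 2: indeg[1]->2; indeg[3]->1; indeg[4]->1; indeg[5]->0 | ready=[5] | order so far=[0, 2]
  pop 5: indeg[1]->1; indeg[3]->0 | ready=[3] | order so far=[0, 2, 5]
  pop 3: indeg[1]->0; indeg[4]->0 | ready=[1, 4] | order so far=[0, 2, 5, 3]
  pop 1: no out-edges | ready=[4] | order so far=[0, 2, 5, 3, 1]
  pop 4: no out-edges | ready=[] | order so far=[0, 2, 5, 3, 1, 4]
  Result: [0, 2, 5, 3, 1, 4]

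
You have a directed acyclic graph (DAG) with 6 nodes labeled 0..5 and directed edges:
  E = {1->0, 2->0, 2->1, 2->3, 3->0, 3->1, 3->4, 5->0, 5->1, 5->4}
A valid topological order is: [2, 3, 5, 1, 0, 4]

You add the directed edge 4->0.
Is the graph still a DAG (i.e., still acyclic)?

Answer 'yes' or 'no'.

Given toposort: [2, 3, 5, 1, 0, 4]
Position of 4: index 5; position of 0: index 4
New edge 4->0: backward (u after v in old order)
Backward edge: old toposort is now invalid. Check if this creates a cycle.
Does 0 already reach 4? Reachable from 0: [0]. NO -> still a DAG (reorder needed).
Still a DAG? yes

Answer: yes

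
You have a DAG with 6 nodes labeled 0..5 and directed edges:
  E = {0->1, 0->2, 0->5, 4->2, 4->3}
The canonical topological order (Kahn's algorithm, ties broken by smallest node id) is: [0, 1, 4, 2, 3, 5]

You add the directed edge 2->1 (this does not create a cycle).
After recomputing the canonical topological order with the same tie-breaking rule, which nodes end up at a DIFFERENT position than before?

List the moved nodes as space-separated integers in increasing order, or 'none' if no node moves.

Answer: 1 2 4

Derivation:
Old toposort: [0, 1, 4, 2, 3, 5]
Added edge 2->1
Recompute Kahn (smallest-id tiebreak):
  initial in-degrees: [0, 2, 2, 1, 0, 1]
  ready (indeg=0): [0, 4]
  pop 0: indeg[1]->1; indeg[2]->1; indeg[5]->0 | ready=[4, 5] | order so far=[0]
  pop 4: indeg[2]->0; indeg[3]->0 | ready=[2, 3, 5] | order so far=[0, 4]
  pop 2: indeg[1]->0 | ready=[1, 3, 5] | order so far=[0, 4, 2]
  pop 1: no out-edges | ready=[3, 5] | order so far=[0, 4, 2, 1]
  pop 3: no out-edges | ready=[5] | order so far=[0, 4, 2, 1, 3]
  pop 5: no out-edges | ready=[] | order so far=[0, 4, 2, 1, 3, 5]
New canonical toposort: [0, 4, 2, 1, 3, 5]
Compare positions:
  Node 0: index 0 -> 0 (same)
  Node 1: index 1 -> 3 (moved)
  Node 2: index 3 -> 2 (moved)
  Node 3: index 4 -> 4 (same)
  Node 4: index 2 -> 1 (moved)
  Node 5: index 5 -> 5 (same)
Nodes that changed position: 1 2 4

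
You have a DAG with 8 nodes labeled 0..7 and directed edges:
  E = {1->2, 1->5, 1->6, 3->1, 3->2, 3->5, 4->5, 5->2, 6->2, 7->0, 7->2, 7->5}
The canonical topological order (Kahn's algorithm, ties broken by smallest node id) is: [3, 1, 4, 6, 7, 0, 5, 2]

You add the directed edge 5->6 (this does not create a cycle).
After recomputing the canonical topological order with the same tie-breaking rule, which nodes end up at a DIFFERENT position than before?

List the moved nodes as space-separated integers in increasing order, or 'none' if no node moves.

Old toposort: [3, 1, 4, 6, 7, 0, 5, 2]
Added edge 5->6
Recompute Kahn (smallest-id tiebreak):
  initial in-degrees: [1, 1, 5, 0, 0, 4, 2, 0]
  ready (indeg=0): [3, 4, 7]
  pop 3: indeg[1]->0; indeg[2]->4; indeg[5]->3 | ready=[1, 4, 7] | order so far=[3]
  pop 1: indeg[2]->3; indeg[5]->2; indeg[6]->1 | ready=[4, 7] | order so far=[3, 1]
  pop 4: indeg[5]->1 | ready=[7] | order so far=[3, 1, 4]
  pop 7: indeg[0]->0; indeg[2]->2; indeg[5]->0 | ready=[0, 5] | order so far=[3, 1, 4, 7]
  pop 0: no out-edges | ready=[5] | order so far=[3, 1, 4, 7, 0]
  pop 5: indeg[2]->1; indeg[6]->0 | ready=[6] | order so far=[3, 1, 4, 7, 0, 5]
  pop 6: indeg[2]->0 | ready=[2] | order so far=[3, 1, 4, 7, 0, 5, 6]
  pop 2: no out-edges | ready=[] | order so far=[3, 1, 4, 7, 0, 5, 6, 2]
New canonical toposort: [3, 1, 4, 7, 0, 5, 6, 2]
Compare positions:
  Node 0: index 5 -> 4 (moved)
  Node 1: index 1 -> 1 (same)
  Node 2: index 7 -> 7 (same)
  Node 3: index 0 -> 0 (same)
  Node 4: index 2 -> 2 (same)
  Node 5: index 6 -> 5 (moved)
  Node 6: index 3 -> 6 (moved)
  Node 7: index 4 -> 3 (moved)
Nodes that changed position: 0 5 6 7

Answer: 0 5 6 7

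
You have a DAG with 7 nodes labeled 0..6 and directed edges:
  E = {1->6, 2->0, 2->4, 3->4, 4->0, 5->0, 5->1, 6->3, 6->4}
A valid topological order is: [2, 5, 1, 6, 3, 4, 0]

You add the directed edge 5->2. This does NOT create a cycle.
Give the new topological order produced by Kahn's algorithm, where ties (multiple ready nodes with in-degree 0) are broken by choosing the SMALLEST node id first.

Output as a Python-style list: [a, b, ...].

Old toposort: [2, 5, 1, 6, 3, 4, 0]
Added edge: 5->2
Position of 5 (1) > position of 2 (0). Must reorder: 5 must now come before 2.
Run Kahn's algorithm (break ties by smallest node id):
  initial in-degrees: [3, 1, 1, 1, 3, 0, 1]
  ready (indeg=0): [5]
  pop 5: indeg[0]->2; indeg[1]->0; indeg[2]->0 | ready=[1, 2] | order so far=[5]
  pop 1: indeg[6]->0 | ready=[2, 6] | order so far=[5, 1]
  pop 2: indeg[0]->1; indeg[4]->2 | ready=[6] | order so far=[5, 1, 2]
  pop 6: indeg[3]->0; indeg[4]->1 | ready=[3] | order so far=[5, 1, 2, 6]
  pop 3: indeg[4]->0 | ready=[4] | order so far=[5, 1, 2, 6, 3]
  pop 4: indeg[0]->0 | ready=[0] | order so far=[5, 1, 2, 6, 3, 4]
  pop 0: no out-edges | ready=[] | order so far=[5, 1, 2, 6, 3, 4, 0]
  Result: [5, 1, 2, 6, 3, 4, 0]

Answer: [5, 1, 2, 6, 3, 4, 0]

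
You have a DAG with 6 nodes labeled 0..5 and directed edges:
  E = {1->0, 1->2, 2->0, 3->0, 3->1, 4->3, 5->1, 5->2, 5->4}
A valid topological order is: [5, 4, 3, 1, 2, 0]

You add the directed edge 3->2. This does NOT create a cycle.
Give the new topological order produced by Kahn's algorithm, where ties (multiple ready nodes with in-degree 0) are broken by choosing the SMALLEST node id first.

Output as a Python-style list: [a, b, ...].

Old toposort: [5, 4, 3, 1, 2, 0]
Added edge: 3->2
Position of 3 (2) < position of 2 (4). Old order still valid.
Run Kahn's algorithm (break ties by smallest node id):
  initial in-degrees: [3, 2, 3, 1, 1, 0]
  ready (indeg=0): [5]
  pop 5: indeg[1]->1; indeg[2]->2; indeg[4]->0 | ready=[4] | order so far=[5]
  pop 4: indeg[3]->0 | ready=[3] | order so far=[5, 4]
  pop 3: indeg[0]->2; indeg[1]->0; indeg[2]->1 | ready=[1] | order so far=[5, 4, 3]
  pop 1: indeg[0]->1; indeg[2]->0 | ready=[2] | order so far=[5, 4, 3, 1]
  pop 2: indeg[0]->0 | ready=[0] | order so far=[5, 4, 3, 1, 2]
  pop 0: no out-edges | ready=[] | order so far=[5, 4, 3, 1, 2, 0]
  Result: [5, 4, 3, 1, 2, 0]

Answer: [5, 4, 3, 1, 2, 0]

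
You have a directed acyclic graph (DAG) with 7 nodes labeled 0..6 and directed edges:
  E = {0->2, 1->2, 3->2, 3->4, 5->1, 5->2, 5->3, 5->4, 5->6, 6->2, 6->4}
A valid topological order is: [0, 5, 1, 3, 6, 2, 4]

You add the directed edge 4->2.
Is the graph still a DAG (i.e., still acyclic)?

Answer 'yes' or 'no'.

Given toposort: [0, 5, 1, 3, 6, 2, 4]
Position of 4: index 6; position of 2: index 5
New edge 4->2: backward (u after v in old order)
Backward edge: old toposort is now invalid. Check if this creates a cycle.
Does 2 already reach 4? Reachable from 2: [2]. NO -> still a DAG (reorder needed).
Still a DAG? yes

Answer: yes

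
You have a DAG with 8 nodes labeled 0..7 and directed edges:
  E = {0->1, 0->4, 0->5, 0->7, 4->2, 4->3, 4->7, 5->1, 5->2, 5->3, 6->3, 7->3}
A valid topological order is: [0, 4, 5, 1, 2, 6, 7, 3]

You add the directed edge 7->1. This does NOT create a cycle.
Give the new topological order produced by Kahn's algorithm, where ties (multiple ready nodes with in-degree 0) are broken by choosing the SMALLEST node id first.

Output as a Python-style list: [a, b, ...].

Answer: [0, 4, 5, 2, 6, 7, 1, 3]

Derivation:
Old toposort: [0, 4, 5, 1, 2, 6, 7, 3]
Added edge: 7->1
Position of 7 (6) > position of 1 (3). Must reorder: 7 must now come before 1.
Run Kahn's algorithm (break ties by smallest node id):
  initial in-degrees: [0, 3, 2, 4, 1, 1, 0, 2]
  ready (indeg=0): [0, 6]
  pop 0: indeg[1]->2; indeg[4]->0; indeg[5]->0; indeg[7]->1 | ready=[4, 5, 6] | order so far=[0]
  pop 4: indeg[2]->1; indeg[3]->3; indeg[7]->0 | ready=[5, 6, 7] | order so far=[0, 4]
  pop 5: indeg[1]->1; indeg[2]->0; indeg[3]->2 | ready=[2, 6, 7] | order so far=[0, 4, 5]
  pop 2: no out-edges | ready=[6, 7] | order so far=[0, 4, 5, 2]
  pop 6: indeg[3]->1 | ready=[7] | order so far=[0, 4, 5, 2, 6]
  pop 7: indeg[1]->0; indeg[3]->0 | ready=[1, 3] | order so far=[0, 4, 5, 2, 6, 7]
  pop 1: no out-edges | ready=[3] | order so far=[0, 4, 5, 2, 6, 7, 1]
  pop 3: no out-edges | ready=[] | order so far=[0, 4, 5, 2, 6, 7, 1, 3]
  Result: [0, 4, 5, 2, 6, 7, 1, 3]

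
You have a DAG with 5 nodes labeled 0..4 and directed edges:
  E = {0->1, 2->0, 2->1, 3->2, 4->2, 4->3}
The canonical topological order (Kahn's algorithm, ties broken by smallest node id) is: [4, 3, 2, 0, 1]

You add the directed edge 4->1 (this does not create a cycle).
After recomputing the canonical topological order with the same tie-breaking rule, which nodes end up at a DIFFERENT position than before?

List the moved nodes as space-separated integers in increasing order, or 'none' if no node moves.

Old toposort: [4, 3, 2, 0, 1]
Added edge 4->1
Recompute Kahn (smallest-id tiebreak):
  initial in-degrees: [1, 3, 2, 1, 0]
  ready (indeg=0): [4]
  pop 4: indeg[1]->2; indeg[2]->1; indeg[3]->0 | ready=[3] | order so far=[4]
  pop 3: indeg[2]->0 | ready=[2] | order so far=[4, 3]
  pop 2: indeg[0]->0; indeg[1]->1 | ready=[0] | order so far=[4, 3, 2]
  pop 0: indeg[1]->0 | ready=[1] | order so far=[4, 3, 2, 0]
  pop 1: no out-edges | ready=[] | order so far=[4, 3, 2, 0, 1]
New canonical toposort: [4, 3, 2, 0, 1]
Compare positions:
  Node 0: index 3 -> 3 (same)
  Node 1: index 4 -> 4 (same)
  Node 2: index 2 -> 2 (same)
  Node 3: index 1 -> 1 (same)
  Node 4: index 0 -> 0 (same)
Nodes that changed position: none

Answer: none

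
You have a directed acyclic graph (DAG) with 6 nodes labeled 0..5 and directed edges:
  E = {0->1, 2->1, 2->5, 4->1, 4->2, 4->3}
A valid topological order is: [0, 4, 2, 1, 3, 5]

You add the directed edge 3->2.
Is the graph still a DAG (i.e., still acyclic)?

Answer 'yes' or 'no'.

Answer: yes

Derivation:
Given toposort: [0, 4, 2, 1, 3, 5]
Position of 3: index 4; position of 2: index 2
New edge 3->2: backward (u after v in old order)
Backward edge: old toposort is now invalid. Check if this creates a cycle.
Does 2 already reach 3? Reachable from 2: [1, 2, 5]. NO -> still a DAG (reorder needed).
Still a DAG? yes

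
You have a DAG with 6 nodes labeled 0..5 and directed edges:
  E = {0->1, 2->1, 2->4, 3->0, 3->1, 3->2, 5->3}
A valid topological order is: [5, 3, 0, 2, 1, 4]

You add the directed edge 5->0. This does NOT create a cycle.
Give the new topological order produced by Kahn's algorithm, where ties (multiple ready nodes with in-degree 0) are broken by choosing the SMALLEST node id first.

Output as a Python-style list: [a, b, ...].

Old toposort: [5, 3, 0, 2, 1, 4]
Added edge: 5->0
Position of 5 (0) < position of 0 (2). Old order still valid.
Run Kahn's algorithm (break ties by smallest node id):
  initial in-degrees: [2, 3, 1, 1, 1, 0]
  ready (indeg=0): [5]
  pop 5: indeg[0]->1; indeg[3]->0 | ready=[3] | order so far=[5]
  pop 3: indeg[0]->0; indeg[1]->2; indeg[2]->0 | ready=[0, 2] | order so far=[5, 3]
  pop 0: indeg[1]->1 | ready=[2] | order so far=[5, 3, 0]
  pop 2: indeg[1]->0; indeg[4]->0 | ready=[1, 4] | order so far=[5, 3, 0, 2]
  pop 1: no out-edges | ready=[4] | order so far=[5, 3, 0, 2, 1]
  pop 4: no out-edges | ready=[] | order so far=[5, 3, 0, 2, 1, 4]
  Result: [5, 3, 0, 2, 1, 4]

Answer: [5, 3, 0, 2, 1, 4]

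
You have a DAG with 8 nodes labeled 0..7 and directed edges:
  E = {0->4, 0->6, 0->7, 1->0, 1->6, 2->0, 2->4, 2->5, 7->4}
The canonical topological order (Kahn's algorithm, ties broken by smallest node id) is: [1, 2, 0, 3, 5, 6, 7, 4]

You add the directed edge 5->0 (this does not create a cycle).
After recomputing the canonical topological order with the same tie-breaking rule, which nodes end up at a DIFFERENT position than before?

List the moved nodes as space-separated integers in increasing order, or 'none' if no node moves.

Answer: 0 3 5

Derivation:
Old toposort: [1, 2, 0, 3, 5, 6, 7, 4]
Added edge 5->0
Recompute Kahn (smallest-id tiebreak):
  initial in-degrees: [3, 0, 0, 0, 3, 1, 2, 1]
  ready (indeg=0): [1, 2, 3]
  pop 1: indeg[0]->2; indeg[6]->1 | ready=[2, 3] | order so far=[1]
  pop 2: indeg[0]->1; indeg[4]->2; indeg[5]->0 | ready=[3, 5] | order so far=[1, 2]
  pop 3: no out-edges | ready=[5] | order so far=[1, 2, 3]
  pop 5: indeg[0]->0 | ready=[0] | order so far=[1, 2, 3, 5]
  pop 0: indeg[4]->1; indeg[6]->0; indeg[7]->0 | ready=[6, 7] | order so far=[1, 2, 3, 5, 0]
  pop 6: no out-edges | ready=[7] | order so far=[1, 2, 3, 5, 0, 6]
  pop 7: indeg[4]->0 | ready=[4] | order so far=[1, 2, 3, 5, 0, 6, 7]
  pop 4: no out-edges | ready=[] | order so far=[1, 2, 3, 5, 0, 6, 7, 4]
New canonical toposort: [1, 2, 3, 5, 0, 6, 7, 4]
Compare positions:
  Node 0: index 2 -> 4 (moved)
  Node 1: index 0 -> 0 (same)
  Node 2: index 1 -> 1 (same)
  Node 3: index 3 -> 2 (moved)
  Node 4: index 7 -> 7 (same)
  Node 5: index 4 -> 3 (moved)
  Node 6: index 5 -> 5 (same)
  Node 7: index 6 -> 6 (same)
Nodes that changed position: 0 3 5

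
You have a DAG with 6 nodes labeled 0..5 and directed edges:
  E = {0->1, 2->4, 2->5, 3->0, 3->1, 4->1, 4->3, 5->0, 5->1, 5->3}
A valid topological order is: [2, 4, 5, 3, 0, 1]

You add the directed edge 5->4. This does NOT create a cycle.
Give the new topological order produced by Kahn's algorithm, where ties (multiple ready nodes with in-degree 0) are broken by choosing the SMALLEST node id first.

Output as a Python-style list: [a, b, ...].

Old toposort: [2, 4, 5, 3, 0, 1]
Added edge: 5->4
Position of 5 (2) > position of 4 (1). Must reorder: 5 must now come before 4.
Run Kahn's algorithm (break ties by smallest node id):
  initial in-degrees: [2, 4, 0, 2, 2, 1]
  ready (indeg=0): [2]
  pop 2: indeg[4]->1; indeg[5]->0 | ready=[5] | order so far=[2]
  pop 5: indeg[0]->1; indeg[1]->3; indeg[3]->1; indeg[4]->0 | ready=[4] | order so far=[2, 5]
  pop 4: indeg[1]->2; indeg[3]->0 | ready=[3] | order so far=[2, 5, 4]
  pop 3: indeg[0]->0; indeg[1]->1 | ready=[0] | order so far=[2, 5, 4, 3]
  pop 0: indeg[1]->0 | ready=[1] | order so far=[2, 5, 4, 3, 0]
  pop 1: no out-edges | ready=[] | order so far=[2, 5, 4, 3, 0, 1]
  Result: [2, 5, 4, 3, 0, 1]

Answer: [2, 5, 4, 3, 0, 1]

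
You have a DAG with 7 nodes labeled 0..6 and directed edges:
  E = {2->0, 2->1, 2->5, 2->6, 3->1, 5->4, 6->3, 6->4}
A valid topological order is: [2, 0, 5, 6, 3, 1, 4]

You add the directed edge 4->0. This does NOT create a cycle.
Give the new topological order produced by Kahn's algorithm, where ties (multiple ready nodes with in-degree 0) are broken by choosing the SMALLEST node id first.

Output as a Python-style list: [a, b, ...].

Answer: [2, 5, 6, 3, 1, 4, 0]

Derivation:
Old toposort: [2, 0, 5, 6, 3, 1, 4]
Added edge: 4->0
Position of 4 (6) > position of 0 (1). Must reorder: 4 must now come before 0.
Run Kahn's algorithm (break ties by smallest node id):
  initial in-degrees: [2, 2, 0, 1, 2, 1, 1]
  ready (indeg=0): [2]
  pop 2: indeg[0]->1; indeg[1]->1; indeg[5]->0; indeg[6]->0 | ready=[5, 6] | order so far=[2]
  pop 5: indeg[4]->1 | ready=[6] | order so far=[2, 5]
  pop 6: indeg[3]->0; indeg[4]->0 | ready=[3, 4] | order so far=[2, 5, 6]
  pop 3: indeg[1]->0 | ready=[1, 4] | order so far=[2, 5, 6, 3]
  pop 1: no out-edges | ready=[4] | order so far=[2, 5, 6, 3, 1]
  pop 4: indeg[0]->0 | ready=[0] | order so far=[2, 5, 6, 3, 1, 4]
  pop 0: no out-edges | ready=[] | order so far=[2, 5, 6, 3, 1, 4, 0]
  Result: [2, 5, 6, 3, 1, 4, 0]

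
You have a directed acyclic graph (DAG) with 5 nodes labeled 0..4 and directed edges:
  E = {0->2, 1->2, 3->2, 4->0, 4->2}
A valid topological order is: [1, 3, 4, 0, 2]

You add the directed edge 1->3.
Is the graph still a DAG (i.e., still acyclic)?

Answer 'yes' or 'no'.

Answer: yes

Derivation:
Given toposort: [1, 3, 4, 0, 2]
Position of 1: index 0; position of 3: index 1
New edge 1->3: forward
Forward edge: respects the existing order. Still a DAG, same toposort still valid.
Still a DAG? yes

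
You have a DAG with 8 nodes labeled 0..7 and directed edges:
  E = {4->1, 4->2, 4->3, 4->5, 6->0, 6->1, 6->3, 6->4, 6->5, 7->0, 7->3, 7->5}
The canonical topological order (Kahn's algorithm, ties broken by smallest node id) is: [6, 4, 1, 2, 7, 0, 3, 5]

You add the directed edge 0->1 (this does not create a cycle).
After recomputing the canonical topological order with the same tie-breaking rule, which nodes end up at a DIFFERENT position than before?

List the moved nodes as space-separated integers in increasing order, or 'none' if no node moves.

Old toposort: [6, 4, 1, 2, 7, 0, 3, 5]
Added edge 0->1
Recompute Kahn (smallest-id tiebreak):
  initial in-degrees: [2, 3, 1, 3, 1, 3, 0, 0]
  ready (indeg=0): [6, 7]
  pop 6: indeg[0]->1; indeg[1]->2; indeg[3]->2; indeg[4]->0; indeg[5]->2 | ready=[4, 7] | order so far=[6]
  pop 4: indeg[1]->1; indeg[2]->0; indeg[3]->1; indeg[5]->1 | ready=[2, 7] | order so far=[6, 4]
  pop 2: no out-edges | ready=[7] | order so far=[6, 4, 2]
  pop 7: indeg[0]->0; indeg[3]->0; indeg[5]->0 | ready=[0, 3, 5] | order so far=[6, 4, 2, 7]
  pop 0: indeg[1]->0 | ready=[1, 3, 5] | order so far=[6, 4, 2, 7, 0]
  pop 1: no out-edges | ready=[3, 5] | order so far=[6, 4, 2, 7, 0, 1]
  pop 3: no out-edges | ready=[5] | order so far=[6, 4, 2, 7, 0, 1, 3]
  pop 5: no out-edges | ready=[] | order so far=[6, 4, 2, 7, 0, 1, 3, 5]
New canonical toposort: [6, 4, 2, 7, 0, 1, 3, 5]
Compare positions:
  Node 0: index 5 -> 4 (moved)
  Node 1: index 2 -> 5 (moved)
  Node 2: index 3 -> 2 (moved)
  Node 3: index 6 -> 6 (same)
  Node 4: index 1 -> 1 (same)
  Node 5: index 7 -> 7 (same)
  Node 6: index 0 -> 0 (same)
  Node 7: index 4 -> 3 (moved)
Nodes that changed position: 0 1 2 7

Answer: 0 1 2 7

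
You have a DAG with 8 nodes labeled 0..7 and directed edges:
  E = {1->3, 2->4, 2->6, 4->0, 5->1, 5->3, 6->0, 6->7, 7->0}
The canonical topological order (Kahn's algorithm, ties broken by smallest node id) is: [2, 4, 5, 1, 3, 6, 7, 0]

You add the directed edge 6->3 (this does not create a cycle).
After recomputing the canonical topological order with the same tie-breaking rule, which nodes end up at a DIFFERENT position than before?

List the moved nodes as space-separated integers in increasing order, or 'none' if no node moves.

Old toposort: [2, 4, 5, 1, 3, 6, 7, 0]
Added edge 6->3
Recompute Kahn (smallest-id tiebreak):
  initial in-degrees: [3, 1, 0, 3, 1, 0, 1, 1]
  ready (indeg=0): [2, 5]
  pop 2: indeg[4]->0; indeg[6]->0 | ready=[4, 5, 6] | order so far=[2]
  pop 4: indeg[0]->2 | ready=[5, 6] | order so far=[2, 4]
  pop 5: indeg[1]->0; indeg[3]->2 | ready=[1, 6] | order so far=[2, 4, 5]
  pop 1: indeg[3]->1 | ready=[6] | order so far=[2, 4, 5, 1]
  pop 6: indeg[0]->1; indeg[3]->0; indeg[7]->0 | ready=[3, 7] | order so far=[2, 4, 5, 1, 6]
  pop 3: no out-edges | ready=[7] | order so far=[2, 4, 5, 1, 6, 3]
  pop 7: indeg[0]->0 | ready=[0] | order so far=[2, 4, 5, 1, 6, 3, 7]
  pop 0: no out-edges | ready=[] | order so far=[2, 4, 5, 1, 6, 3, 7, 0]
New canonical toposort: [2, 4, 5, 1, 6, 3, 7, 0]
Compare positions:
  Node 0: index 7 -> 7 (same)
  Node 1: index 3 -> 3 (same)
  Node 2: index 0 -> 0 (same)
  Node 3: index 4 -> 5 (moved)
  Node 4: index 1 -> 1 (same)
  Node 5: index 2 -> 2 (same)
  Node 6: index 5 -> 4 (moved)
  Node 7: index 6 -> 6 (same)
Nodes that changed position: 3 6

Answer: 3 6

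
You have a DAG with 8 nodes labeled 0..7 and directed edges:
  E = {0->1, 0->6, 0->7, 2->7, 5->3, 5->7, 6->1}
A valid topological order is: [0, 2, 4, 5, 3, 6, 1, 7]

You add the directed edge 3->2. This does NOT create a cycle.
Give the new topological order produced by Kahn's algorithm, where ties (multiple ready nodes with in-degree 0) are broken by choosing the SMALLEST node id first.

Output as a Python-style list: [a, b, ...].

Old toposort: [0, 2, 4, 5, 3, 6, 1, 7]
Added edge: 3->2
Position of 3 (4) > position of 2 (1). Must reorder: 3 must now come before 2.
Run Kahn's algorithm (break ties by smallest node id):
  initial in-degrees: [0, 2, 1, 1, 0, 0, 1, 3]
  ready (indeg=0): [0, 4, 5]
  pop 0: indeg[1]->1; indeg[6]->0; indeg[7]->2 | ready=[4, 5, 6] | order so far=[0]
  pop 4: no out-edges | ready=[5, 6] | order so far=[0, 4]
  pop 5: indeg[3]->0; indeg[7]->1 | ready=[3, 6] | order so far=[0, 4, 5]
  pop 3: indeg[2]->0 | ready=[2, 6] | order so far=[0, 4, 5, 3]
  pop 2: indeg[7]->0 | ready=[6, 7] | order so far=[0, 4, 5, 3, 2]
  pop 6: indeg[1]->0 | ready=[1, 7] | order so far=[0, 4, 5, 3, 2, 6]
  pop 1: no out-edges | ready=[7] | order so far=[0, 4, 5, 3, 2, 6, 1]
  pop 7: no out-edges | ready=[] | order so far=[0, 4, 5, 3, 2, 6, 1, 7]
  Result: [0, 4, 5, 3, 2, 6, 1, 7]

Answer: [0, 4, 5, 3, 2, 6, 1, 7]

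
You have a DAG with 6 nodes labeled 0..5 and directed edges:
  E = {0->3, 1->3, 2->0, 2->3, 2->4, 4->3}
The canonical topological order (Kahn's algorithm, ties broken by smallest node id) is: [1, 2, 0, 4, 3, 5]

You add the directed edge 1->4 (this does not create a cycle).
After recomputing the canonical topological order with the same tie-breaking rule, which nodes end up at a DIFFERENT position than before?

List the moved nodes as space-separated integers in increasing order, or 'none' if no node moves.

Old toposort: [1, 2, 0, 4, 3, 5]
Added edge 1->4
Recompute Kahn (smallest-id tiebreak):
  initial in-degrees: [1, 0, 0, 4, 2, 0]
  ready (indeg=0): [1, 2, 5]
  pop 1: indeg[3]->3; indeg[4]->1 | ready=[2, 5] | order so far=[1]
  pop 2: indeg[0]->0; indeg[3]->2; indeg[4]->0 | ready=[0, 4, 5] | order so far=[1, 2]
  pop 0: indeg[3]->1 | ready=[4, 5] | order so far=[1, 2, 0]
  pop 4: indeg[3]->0 | ready=[3, 5] | order so far=[1, 2, 0, 4]
  pop 3: no out-edges | ready=[5] | order so far=[1, 2, 0, 4, 3]
  pop 5: no out-edges | ready=[] | order so far=[1, 2, 0, 4, 3, 5]
New canonical toposort: [1, 2, 0, 4, 3, 5]
Compare positions:
  Node 0: index 2 -> 2 (same)
  Node 1: index 0 -> 0 (same)
  Node 2: index 1 -> 1 (same)
  Node 3: index 4 -> 4 (same)
  Node 4: index 3 -> 3 (same)
  Node 5: index 5 -> 5 (same)
Nodes that changed position: none

Answer: none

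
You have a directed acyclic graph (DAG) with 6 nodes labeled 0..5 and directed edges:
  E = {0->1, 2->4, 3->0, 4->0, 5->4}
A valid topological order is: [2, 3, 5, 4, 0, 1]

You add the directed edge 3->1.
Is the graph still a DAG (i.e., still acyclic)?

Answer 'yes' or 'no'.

Given toposort: [2, 3, 5, 4, 0, 1]
Position of 3: index 1; position of 1: index 5
New edge 3->1: forward
Forward edge: respects the existing order. Still a DAG, same toposort still valid.
Still a DAG? yes

Answer: yes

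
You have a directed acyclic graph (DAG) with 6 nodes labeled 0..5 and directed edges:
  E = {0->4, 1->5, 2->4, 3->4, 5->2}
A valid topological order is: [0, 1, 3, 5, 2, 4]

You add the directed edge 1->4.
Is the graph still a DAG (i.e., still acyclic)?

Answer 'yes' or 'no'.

Given toposort: [0, 1, 3, 5, 2, 4]
Position of 1: index 1; position of 4: index 5
New edge 1->4: forward
Forward edge: respects the existing order. Still a DAG, same toposort still valid.
Still a DAG? yes

Answer: yes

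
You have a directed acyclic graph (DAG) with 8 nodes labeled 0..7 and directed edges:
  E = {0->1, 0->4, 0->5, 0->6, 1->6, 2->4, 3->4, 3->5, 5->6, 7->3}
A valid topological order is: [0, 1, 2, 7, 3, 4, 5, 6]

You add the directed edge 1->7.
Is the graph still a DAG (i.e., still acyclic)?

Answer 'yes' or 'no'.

Given toposort: [0, 1, 2, 7, 3, 4, 5, 6]
Position of 1: index 1; position of 7: index 3
New edge 1->7: forward
Forward edge: respects the existing order. Still a DAG, same toposort still valid.
Still a DAG? yes

Answer: yes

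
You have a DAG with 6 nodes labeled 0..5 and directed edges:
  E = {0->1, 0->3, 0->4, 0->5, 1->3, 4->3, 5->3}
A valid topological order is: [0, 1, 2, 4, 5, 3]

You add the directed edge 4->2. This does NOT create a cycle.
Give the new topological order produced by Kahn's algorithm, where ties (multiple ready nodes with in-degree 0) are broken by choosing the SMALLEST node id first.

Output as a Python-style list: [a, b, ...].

Answer: [0, 1, 4, 2, 5, 3]

Derivation:
Old toposort: [0, 1, 2, 4, 5, 3]
Added edge: 4->2
Position of 4 (3) > position of 2 (2). Must reorder: 4 must now come before 2.
Run Kahn's algorithm (break ties by smallest node id):
  initial in-degrees: [0, 1, 1, 4, 1, 1]
  ready (indeg=0): [0]
  pop 0: indeg[1]->0; indeg[3]->3; indeg[4]->0; indeg[5]->0 | ready=[1, 4, 5] | order so far=[0]
  pop 1: indeg[3]->2 | ready=[4, 5] | order so far=[0, 1]
  pop 4: indeg[2]->0; indeg[3]->1 | ready=[2, 5] | order so far=[0, 1, 4]
  pop 2: no out-edges | ready=[5] | order so far=[0, 1, 4, 2]
  pop 5: indeg[3]->0 | ready=[3] | order so far=[0, 1, 4, 2, 5]
  pop 3: no out-edges | ready=[] | order so far=[0, 1, 4, 2, 5, 3]
  Result: [0, 1, 4, 2, 5, 3]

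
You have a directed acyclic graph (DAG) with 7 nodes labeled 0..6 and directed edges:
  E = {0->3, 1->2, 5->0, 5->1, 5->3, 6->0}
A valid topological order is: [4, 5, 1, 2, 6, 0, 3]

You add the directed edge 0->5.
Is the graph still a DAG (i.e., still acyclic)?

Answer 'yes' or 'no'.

Answer: no

Derivation:
Given toposort: [4, 5, 1, 2, 6, 0, 3]
Position of 0: index 5; position of 5: index 1
New edge 0->5: backward (u after v in old order)
Backward edge: old toposort is now invalid. Check if this creates a cycle.
Does 5 already reach 0? Reachable from 5: [0, 1, 2, 3, 5]. YES -> cycle!
Still a DAG? no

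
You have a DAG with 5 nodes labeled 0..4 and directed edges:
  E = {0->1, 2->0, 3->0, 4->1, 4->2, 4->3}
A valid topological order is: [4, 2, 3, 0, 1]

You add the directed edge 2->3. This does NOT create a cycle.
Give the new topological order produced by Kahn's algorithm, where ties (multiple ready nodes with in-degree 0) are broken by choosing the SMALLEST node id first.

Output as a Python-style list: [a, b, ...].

Old toposort: [4, 2, 3, 0, 1]
Added edge: 2->3
Position of 2 (1) < position of 3 (2). Old order still valid.
Run Kahn's algorithm (break ties by smallest node id):
  initial in-degrees: [2, 2, 1, 2, 0]
  ready (indeg=0): [4]
  pop 4: indeg[1]->1; indeg[2]->0; indeg[3]->1 | ready=[2] | order so far=[4]
  pop 2: indeg[0]->1; indeg[3]->0 | ready=[3] | order so far=[4, 2]
  pop 3: indeg[0]->0 | ready=[0] | order so far=[4, 2, 3]
  pop 0: indeg[1]->0 | ready=[1] | order so far=[4, 2, 3, 0]
  pop 1: no out-edges | ready=[] | order so far=[4, 2, 3, 0, 1]
  Result: [4, 2, 3, 0, 1]

Answer: [4, 2, 3, 0, 1]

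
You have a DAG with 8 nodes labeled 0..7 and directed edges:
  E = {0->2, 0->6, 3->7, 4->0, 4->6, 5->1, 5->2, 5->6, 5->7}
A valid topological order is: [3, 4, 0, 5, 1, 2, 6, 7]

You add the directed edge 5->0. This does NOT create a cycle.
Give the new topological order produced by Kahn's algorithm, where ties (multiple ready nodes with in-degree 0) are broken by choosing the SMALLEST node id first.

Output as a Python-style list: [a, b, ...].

Old toposort: [3, 4, 0, 5, 1, 2, 6, 7]
Added edge: 5->0
Position of 5 (3) > position of 0 (2). Must reorder: 5 must now come before 0.
Run Kahn's algorithm (break ties by smallest node id):
  initial in-degrees: [2, 1, 2, 0, 0, 0, 3, 2]
  ready (indeg=0): [3, 4, 5]
  pop 3: indeg[7]->1 | ready=[4, 5] | order so far=[3]
  pop 4: indeg[0]->1; indeg[6]->2 | ready=[5] | order so far=[3, 4]
  pop 5: indeg[0]->0; indeg[1]->0; indeg[2]->1; indeg[6]->1; indeg[7]->0 | ready=[0, 1, 7] | order so far=[3, 4, 5]
  pop 0: indeg[2]->0; indeg[6]->0 | ready=[1, 2, 6, 7] | order so far=[3, 4, 5, 0]
  pop 1: no out-edges | ready=[2, 6, 7] | order so far=[3, 4, 5, 0, 1]
  pop 2: no out-edges | ready=[6, 7] | order so far=[3, 4, 5, 0, 1, 2]
  pop 6: no out-edges | ready=[7] | order so far=[3, 4, 5, 0, 1, 2, 6]
  pop 7: no out-edges | ready=[] | order so far=[3, 4, 5, 0, 1, 2, 6, 7]
  Result: [3, 4, 5, 0, 1, 2, 6, 7]

Answer: [3, 4, 5, 0, 1, 2, 6, 7]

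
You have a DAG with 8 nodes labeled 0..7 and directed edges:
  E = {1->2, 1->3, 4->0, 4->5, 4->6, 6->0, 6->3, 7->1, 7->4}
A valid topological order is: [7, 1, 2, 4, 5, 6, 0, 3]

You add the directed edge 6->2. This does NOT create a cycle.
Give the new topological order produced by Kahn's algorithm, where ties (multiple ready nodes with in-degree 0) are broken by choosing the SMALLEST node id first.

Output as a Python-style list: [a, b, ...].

Old toposort: [7, 1, 2, 4, 5, 6, 0, 3]
Added edge: 6->2
Position of 6 (5) > position of 2 (2). Must reorder: 6 must now come before 2.
Run Kahn's algorithm (break ties by smallest node id):
  initial in-degrees: [2, 1, 2, 2, 1, 1, 1, 0]
  ready (indeg=0): [7]
  pop 7: indeg[1]->0; indeg[4]->0 | ready=[1, 4] | order so far=[7]
  pop 1: indeg[2]->1; indeg[3]->1 | ready=[4] | order so far=[7, 1]
  pop 4: indeg[0]->1; indeg[5]->0; indeg[6]->0 | ready=[5, 6] | order so far=[7, 1, 4]
  pop 5: no out-edges | ready=[6] | order so far=[7, 1, 4, 5]
  pop 6: indeg[0]->0; indeg[2]->0; indeg[3]->0 | ready=[0, 2, 3] | order so far=[7, 1, 4, 5, 6]
  pop 0: no out-edges | ready=[2, 3] | order so far=[7, 1, 4, 5, 6, 0]
  pop 2: no out-edges | ready=[3] | order so far=[7, 1, 4, 5, 6, 0, 2]
  pop 3: no out-edges | ready=[] | order so far=[7, 1, 4, 5, 6, 0, 2, 3]
  Result: [7, 1, 4, 5, 6, 0, 2, 3]

Answer: [7, 1, 4, 5, 6, 0, 2, 3]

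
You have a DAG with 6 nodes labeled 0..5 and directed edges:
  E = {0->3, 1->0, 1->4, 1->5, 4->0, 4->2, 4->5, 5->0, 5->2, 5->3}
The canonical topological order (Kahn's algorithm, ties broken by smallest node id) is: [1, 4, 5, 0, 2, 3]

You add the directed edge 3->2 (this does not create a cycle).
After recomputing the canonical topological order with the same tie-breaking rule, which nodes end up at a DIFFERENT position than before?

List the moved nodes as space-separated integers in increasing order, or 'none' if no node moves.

Old toposort: [1, 4, 5, 0, 2, 3]
Added edge 3->2
Recompute Kahn (smallest-id tiebreak):
  initial in-degrees: [3, 0, 3, 2, 1, 2]
  ready (indeg=0): [1]
  pop 1: indeg[0]->2; indeg[4]->0; indeg[5]->1 | ready=[4] | order so far=[1]
  pop 4: indeg[0]->1; indeg[2]->2; indeg[5]->0 | ready=[5] | order so far=[1, 4]
  pop 5: indeg[0]->0; indeg[2]->1; indeg[3]->1 | ready=[0] | order so far=[1, 4, 5]
  pop 0: indeg[3]->0 | ready=[3] | order so far=[1, 4, 5, 0]
  pop 3: indeg[2]->0 | ready=[2] | order so far=[1, 4, 5, 0, 3]
  pop 2: no out-edges | ready=[] | order so far=[1, 4, 5, 0, 3, 2]
New canonical toposort: [1, 4, 5, 0, 3, 2]
Compare positions:
  Node 0: index 3 -> 3 (same)
  Node 1: index 0 -> 0 (same)
  Node 2: index 4 -> 5 (moved)
  Node 3: index 5 -> 4 (moved)
  Node 4: index 1 -> 1 (same)
  Node 5: index 2 -> 2 (same)
Nodes that changed position: 2 3

Answer: 2 3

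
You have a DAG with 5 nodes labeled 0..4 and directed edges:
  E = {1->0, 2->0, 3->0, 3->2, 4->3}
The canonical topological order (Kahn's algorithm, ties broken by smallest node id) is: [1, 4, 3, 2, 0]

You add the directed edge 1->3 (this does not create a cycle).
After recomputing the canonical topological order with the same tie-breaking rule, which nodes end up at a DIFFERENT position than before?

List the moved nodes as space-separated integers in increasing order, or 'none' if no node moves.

Old toposort: [1, 4, 3, 2, 0]
Added edge 1->3
Recompute Kahn (smallest-id tiebreak):
  initial in-degrees: [3, 0, 1, 2, 0]
  ready (indeg=0): [1, 4]
  pop 1: indeg[0]->2; indeg[3]->1 | ready=[4] | order so far=[1]
  pop 4: indeg[3]->0 | ready=[3] | order so far=[1, 4]
  pop 3: indeg[0]->1; indeg[2]->0 | ready=[2] | order so far=[1, 4, 3]
  pop 2: indeg[0]->0 | ready=[0] | order so far=[1, 4, 3, 2]
  pop 0: no out-edges | ready=[] | order so far=[1, 4, 3, 2, 0]
New canonical toposort: [1, 4, 3, 2, 0]
Compare positions:
  Node 0: index 4 -> 4 (same)
  Node 1: index 0 -> 0 (same)
  Node 2: index 3 -> 3 (same)
  Node 3: index 2 -> 2 (same)
  Node 4: index 1 -> 1 (same)
Nodes that changed position: none

Answer: none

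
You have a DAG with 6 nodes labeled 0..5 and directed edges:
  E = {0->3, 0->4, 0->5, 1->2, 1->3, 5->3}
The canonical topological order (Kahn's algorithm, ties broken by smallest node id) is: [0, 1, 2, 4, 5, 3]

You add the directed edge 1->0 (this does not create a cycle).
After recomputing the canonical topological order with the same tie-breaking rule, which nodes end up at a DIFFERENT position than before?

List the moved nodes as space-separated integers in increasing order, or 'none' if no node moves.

Answer: 0 1

Derivation:
Old toposort: [0, 1, 2, 4, 5, 3]
Added edge 1->0
Recompute Kahn (smallest-id tiebreak):
  initial in-degrees: [1, 0, 1, 3, 1, 1]
  ready (indeg=0): [1]
  pop 1: indeg[0]->0; indeg[2]->0; indeg[3]->2 | ready=[0, 2] | order so far=[1]
  pop 0: indeg[3]->1; indeg[4]->0; indeg[5]->0 | ready=[2, 4, 5] | order so far=[1, 0]
  pop 2: no out-edges | ready=[4, 5] | order so far=[1, 0, 2]
  pop 4: no out-edges | ready=[5] | order so far=[1, 0, 2, 4]
  pop 5: indeg[3]->0 | ready=[3] | order so far=[1, 0, 2, 4, 5]
  pop 3: no out-edges | ready=[] | order so far=[1, 0, 2, 4, 5, 3]
New canonical toposort: [1, 0, 2, 4, 5, 3]
Compare positions:
  Node 0: index 0 -> 1 (moved)
  Node 1: index 1 -> 0 (moved)
  Node 2: index 2 -> 2 (same)
  Node 3: index 5 -> 5 (same)
  Node 4: index 3 -> 3 (same)
  Node 5: index 4 -> 4 (same)
Nodes that changed position: 0 1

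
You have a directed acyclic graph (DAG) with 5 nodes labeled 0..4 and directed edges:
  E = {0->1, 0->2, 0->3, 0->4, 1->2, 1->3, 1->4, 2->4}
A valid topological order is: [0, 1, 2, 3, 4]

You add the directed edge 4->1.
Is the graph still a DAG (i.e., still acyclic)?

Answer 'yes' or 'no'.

Given toposort: [0, 1, 2, 3, 4]
Position of 4: index 4; position of 1: index 1
New edge 4->1: backward (u after v in old order)
Backward edge: old toposort is now invalid. Check if this creates a cycle.
Does 1 already reach 4? Reachable from 1: [1, 2, 3, 4]. YES -> cycle!
Still a DAG? no

Answer: no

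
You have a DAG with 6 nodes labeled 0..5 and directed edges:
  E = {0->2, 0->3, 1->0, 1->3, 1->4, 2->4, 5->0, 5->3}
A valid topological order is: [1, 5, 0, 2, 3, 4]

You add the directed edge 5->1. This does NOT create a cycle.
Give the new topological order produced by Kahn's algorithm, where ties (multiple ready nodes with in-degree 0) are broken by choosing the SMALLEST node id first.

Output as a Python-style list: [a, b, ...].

Old toposort: [1, 5, 0, 2, 3, 4]
Added edge: 5->1
Position of 5 (1) > position of 1 (0). Must reorder: 5 must now come before 1.
Run Kahn's algorithm (break ties by smallest node id):
  initial in-degrees: [2, 1, 1, 3, 2, 0]
  ready (indeg=0): [5]
  pop 5: indeg[0]->1; indeg[1]->0; indeg[3]->2 | ready=[1] | order so far=[5]
  pop 1: indeg[0]->0; indeg[3]->1; indeg[4]->1 | ready=[0] | order so far=[5, 1]
  pop 0: indeg[2]->0; indeg[3]->0 | ready=[2, 3] | order so far=[5, 1, 0]
  pop 2: indeg[4]->0 | ready=[3, 4] | order so far=[5, 1, 0, 2]
  pop 3: no out-edges | ready=[4] | order so far=[5, 1, 0, 2, 3]
  pop 4: no out-edges | ready=[] | order so far=[5, 1, 0, 2, 3, 4]
  Result: [5, 1, 0, 2, 3, 4]

Answer: [5, 1, 0, 2, 3, 4]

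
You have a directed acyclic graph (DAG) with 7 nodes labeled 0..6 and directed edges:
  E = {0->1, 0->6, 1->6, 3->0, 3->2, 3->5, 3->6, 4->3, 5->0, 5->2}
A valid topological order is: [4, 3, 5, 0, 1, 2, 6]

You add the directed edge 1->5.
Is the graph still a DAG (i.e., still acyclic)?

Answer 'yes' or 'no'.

Given toposort: [4, 3, 5, 0, 1, 2, 6]
Position of 1: index 4; position of 5: index 2
New edge 1->5: backward (u after v in old order)
Backward edge: old toposort is now invalid. Check if this creates a cycle.
Does 5 already reach 1? Reachable from 5: [0, 1, 2, 5, 6]. YES -> cycle!
Still a DAG? no

Answer: no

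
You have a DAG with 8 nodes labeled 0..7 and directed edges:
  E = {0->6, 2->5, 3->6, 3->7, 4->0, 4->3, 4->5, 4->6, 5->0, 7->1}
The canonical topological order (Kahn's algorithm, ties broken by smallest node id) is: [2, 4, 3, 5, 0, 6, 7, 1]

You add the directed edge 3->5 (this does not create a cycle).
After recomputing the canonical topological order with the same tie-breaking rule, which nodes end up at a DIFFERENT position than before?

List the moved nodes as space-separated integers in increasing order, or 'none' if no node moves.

Answer: none

Derivation:
Old toposort: [2, 4, 3, 5, 0, 6, 7, 1]
Added edge 3->5
Recompute Kahn (smallest-id tiebreak):
  initial in-degrees: [2, 1, 0, 1, 0, 3, 3, 1]
  ready (indeg=0): [2, 4]
  pop 2: indeg[5]->2 | ready=[4] | order so far=[2]
  pop 4: indeg[0]->1; indeg[3]->0; indeg[5]->1; indeg[6]->2 | ready=[3] | order so far=[2, 4]
  pop 3: indeg[5]->0; indeg[6]->1; indeg[7]->0 | ready=[5, 7] | order so far=[2, 4, 3]
  pop 5: indeg[0]->0 | ready=[0, 7] | order so far=[2, 4, 3, 5]
  pop 0: indeg[6]->0 | ready=[6, 7] | order so far=[2, 4, 3, 5, 0]
  pop 6: no out-edges | ready=[7] | order so far=[2, 4, 3, 5, 0, 6]
  pop 7: indeg[1]->0 | ready=[1] | order so far=[2, 4, 3, 5, 0, 6, 7]
  pop 1: no out-edges | ready=[] | order so far=[2, 4, 3, 5, 0, 6, 7, 1]
New canonical toposort: [2, 4, 3, 5, 0, 6, 7, 1]
Compare positions:
  Node 0: index 4 -> 4 (same)
  Node 1: index 7 -> 7 (same)
  Node 2: index 0 -> 0 (same)
  Node 3: index 2 -> 2 (same)
  Node 4: index 1 -> 1 (same)
  Node 5: index 3 -> 3 (same)
  Node 6: index 5 -> 5 (same)
  Node 7: index 6 -> 6 (same)
Nodes that changed position: none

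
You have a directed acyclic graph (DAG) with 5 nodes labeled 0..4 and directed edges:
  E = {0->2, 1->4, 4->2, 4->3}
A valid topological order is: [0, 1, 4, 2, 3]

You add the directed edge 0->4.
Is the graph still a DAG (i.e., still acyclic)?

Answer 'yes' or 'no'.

Given toposort: [0, 1, 4, 2, 3]
Position of 0: index 0; position of 4: index 2
New edge 0->4: forward
Forward edge: respects the existing order. Still a DAG, same toposort still valid.
Still a DAG? yes

Answer: yes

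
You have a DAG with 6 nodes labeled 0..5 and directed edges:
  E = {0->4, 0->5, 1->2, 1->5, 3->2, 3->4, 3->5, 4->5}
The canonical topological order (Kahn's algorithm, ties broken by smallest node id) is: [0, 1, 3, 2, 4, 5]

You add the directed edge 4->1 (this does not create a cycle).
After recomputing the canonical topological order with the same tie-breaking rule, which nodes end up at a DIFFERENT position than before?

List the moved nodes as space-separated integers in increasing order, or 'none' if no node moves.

Answer: 1 2 3 4

Derivation:
Old toposort: [0, 1, 3, 2, 4, 5]
Added edge 4->1
Recompute Kahn (smallest-id tiebreak):
  initial in-degrees: [0, 1, 2, 0, 2, 4]
  ready (indeg=0): [0, 3]
  pop 0: indeg[4]->1; indeg[5]->3 | ready=[3] | order so far=[0]
  pop 3: indeg[2]->1; indeg[4]->0; indeg[5]->2 | ready=[4] | order so far=[0, 3]
  pop 4: indeg[1]->0; indeg[5]->1 | ready=[1] | order so far=[0, 3, 4]
  pop 1: indeg[2]->0; indeg[5]->0 | ready=[2, 5] | order so far=[0, 3, 4, 1]
  pop 2: no out-edges | ready=[5] | order so far=[0, 3, 4, 1, 2]
  pop 5: no out-edges | ready=[] | order so far=[0, 3, 4, 1, 2, 5]
New canonical toposort: [0, 3, 4, 1, 2, 5]
Compare positions:
  Node 0: index 0 -> 0 (same)
  Node 1: index 1 -> 3 (moved)
  Node 2: index 3 -> 4 (moved)
  Node 3: index 2 -> 1 (moved)
  Node 4: index 4 -> 2 (moved)
  Node 5: index 5 -> 5 (same)
Nodes that changed position: 1 2 3 4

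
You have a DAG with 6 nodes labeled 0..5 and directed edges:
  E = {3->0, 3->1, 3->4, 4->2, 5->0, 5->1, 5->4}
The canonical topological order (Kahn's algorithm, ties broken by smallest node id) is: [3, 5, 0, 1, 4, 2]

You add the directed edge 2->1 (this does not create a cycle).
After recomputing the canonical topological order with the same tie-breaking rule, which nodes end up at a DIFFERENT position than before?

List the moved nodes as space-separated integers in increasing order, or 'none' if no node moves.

Old toposort: [3, 5, 0, 1, 4, 2]
Added edge 2->1
Recompute Kahn (smallest-id tiebreak):
  initial in-degrees: [2, 3, 1, 0, 2, 0]
  ready (indeg=0): [3, 5]
  pop 3: indeg[0]->1; indeg[1]->2; indeg[4]->1 | ready=[5] | order so far=[3]
  pop 5: indeg[0]->0; indeg[1]->1; indeg[4]->0 | ready=[0, 4] | order so far=[3, 5]
  pop 0: no out-edges | ready=[4] | order so far=[3, 5, 0]
  pop 4: indeg[2]->0 | ready=[2] | order so far=[3, 5, 0, 4]
  pop 2: indeg[1]->0 | ready=[1] | order so far=[3, 5, 0, 4, 2]
  pop 1: no out-edges | ready=[] | order so far=[3, 5, 0, 4, 2, 1]
New canonical toposort: [3, 5, 0, 4, 2, 1]
Compare positions:
  Node 0: index 2 -> 2 (same)
  Node 1: index 3 -> 5 (moved)
  Node 2: index 5 -> 4 (moved)
  Node 3: index 0 -> 0 (same)
  Node 4: index 4 -> 3 (moved)
  Node 5: index 1 -> 1 (same)
Nodes that changed position: 1 2 4

Answer: 1 2 4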